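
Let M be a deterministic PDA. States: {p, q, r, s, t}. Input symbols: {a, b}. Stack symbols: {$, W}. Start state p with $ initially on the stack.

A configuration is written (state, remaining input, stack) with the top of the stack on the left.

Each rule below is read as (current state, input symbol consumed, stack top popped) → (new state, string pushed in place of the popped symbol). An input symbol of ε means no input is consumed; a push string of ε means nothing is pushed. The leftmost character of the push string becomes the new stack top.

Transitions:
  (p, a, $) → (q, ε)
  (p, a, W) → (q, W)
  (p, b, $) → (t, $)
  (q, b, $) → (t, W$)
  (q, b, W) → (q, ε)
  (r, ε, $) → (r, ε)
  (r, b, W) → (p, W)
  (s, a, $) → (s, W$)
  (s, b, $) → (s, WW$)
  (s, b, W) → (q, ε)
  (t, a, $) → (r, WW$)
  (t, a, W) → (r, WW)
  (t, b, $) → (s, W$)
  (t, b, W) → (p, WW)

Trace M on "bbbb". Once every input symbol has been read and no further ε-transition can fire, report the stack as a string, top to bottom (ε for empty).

W$

(p, bbbb, $) ⊢ (t, bbb, $) ⊢ (s, bb, W$) ⊢ (q, b, $) ⊢ (t, ε, W$)
All input consumed in state t with stack W$.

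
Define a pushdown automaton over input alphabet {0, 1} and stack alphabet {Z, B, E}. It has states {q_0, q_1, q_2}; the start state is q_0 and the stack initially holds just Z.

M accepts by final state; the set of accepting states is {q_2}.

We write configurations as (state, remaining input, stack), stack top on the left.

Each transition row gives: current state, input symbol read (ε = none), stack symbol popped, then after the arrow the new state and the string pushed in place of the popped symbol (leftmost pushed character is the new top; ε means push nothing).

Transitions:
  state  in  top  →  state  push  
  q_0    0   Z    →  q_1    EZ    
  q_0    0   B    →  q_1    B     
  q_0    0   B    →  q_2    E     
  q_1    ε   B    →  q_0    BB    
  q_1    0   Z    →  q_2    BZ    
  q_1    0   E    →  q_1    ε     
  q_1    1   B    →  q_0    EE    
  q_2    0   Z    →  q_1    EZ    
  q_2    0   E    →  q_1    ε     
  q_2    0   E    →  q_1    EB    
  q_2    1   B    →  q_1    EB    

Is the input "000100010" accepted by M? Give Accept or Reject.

No computation consumes all input and reaches a final state.

Reject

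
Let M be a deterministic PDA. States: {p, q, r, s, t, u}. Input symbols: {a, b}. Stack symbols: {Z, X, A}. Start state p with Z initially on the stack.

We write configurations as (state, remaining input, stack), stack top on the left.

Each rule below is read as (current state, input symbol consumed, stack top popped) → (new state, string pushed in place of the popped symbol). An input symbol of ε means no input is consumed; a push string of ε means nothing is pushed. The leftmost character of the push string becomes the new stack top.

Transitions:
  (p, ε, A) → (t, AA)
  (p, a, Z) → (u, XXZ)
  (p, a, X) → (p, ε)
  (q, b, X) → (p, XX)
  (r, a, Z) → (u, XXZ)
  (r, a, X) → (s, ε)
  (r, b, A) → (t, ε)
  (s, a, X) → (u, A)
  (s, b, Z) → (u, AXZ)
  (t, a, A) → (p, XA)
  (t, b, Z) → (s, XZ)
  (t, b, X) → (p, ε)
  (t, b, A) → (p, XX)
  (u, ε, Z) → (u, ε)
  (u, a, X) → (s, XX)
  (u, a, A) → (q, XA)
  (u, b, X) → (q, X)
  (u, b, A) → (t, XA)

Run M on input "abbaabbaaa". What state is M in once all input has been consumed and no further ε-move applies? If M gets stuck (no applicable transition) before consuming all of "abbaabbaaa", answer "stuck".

(p, abbaabbaaa, Z)
  read a, top Z: go to u, push XXZ → (u, bbaabbaaa, XXZ)
  read b, top X: go to q, push X → (q, baabbaaa, XXZ)
  read b, top X: go to p, push XX → (p, aabbaaa, XXXZ)
  read a, top X: go to p, push ε → (p, abbaaa, XXZ)
  read a, top X: go to p, push ε → (p, bbaaa, XZ)
No transition for (p, b, top X); M blocks with input bbaaa remaining.

stuck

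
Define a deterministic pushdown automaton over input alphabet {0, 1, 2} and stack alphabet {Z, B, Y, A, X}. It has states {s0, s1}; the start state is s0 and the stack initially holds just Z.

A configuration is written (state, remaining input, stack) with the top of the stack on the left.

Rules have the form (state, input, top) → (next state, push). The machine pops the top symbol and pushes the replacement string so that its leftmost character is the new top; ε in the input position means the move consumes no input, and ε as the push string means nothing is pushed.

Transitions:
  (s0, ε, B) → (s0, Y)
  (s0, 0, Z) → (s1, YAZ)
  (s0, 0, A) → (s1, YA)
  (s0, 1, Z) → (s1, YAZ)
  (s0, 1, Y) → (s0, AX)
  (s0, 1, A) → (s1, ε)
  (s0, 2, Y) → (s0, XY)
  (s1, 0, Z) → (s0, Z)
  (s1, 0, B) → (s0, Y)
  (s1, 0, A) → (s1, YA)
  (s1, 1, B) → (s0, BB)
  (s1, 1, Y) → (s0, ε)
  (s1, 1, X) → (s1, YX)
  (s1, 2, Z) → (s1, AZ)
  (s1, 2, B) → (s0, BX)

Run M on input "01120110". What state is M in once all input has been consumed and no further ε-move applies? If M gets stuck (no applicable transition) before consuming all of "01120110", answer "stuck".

(s0, 01120110, Z)
  read 0, top Z: go to s1, push YAZ → (s1, 1120110, YAZ)
  read 1, top Y: go to s0, push ε → (s0, 120110, AZ)
  read 1, top A: go to s1, push ε → (s1, 20110, Z)
  read 2, top Z: go to s1, push AZ → (s1, 0110, AZ)
  read 0, top A: go to s1, push YA → (s1, 110, YAZ)
  read 1, top Y: go to s0, push ε → (s0, 10, AZ)
  read 1, top A: go to s1, push ε → (s1, 0, Z)
  read 0, top Z: go to s0, push Z → (s0, ε, Z)
All input consumed; M is in state s0.

s0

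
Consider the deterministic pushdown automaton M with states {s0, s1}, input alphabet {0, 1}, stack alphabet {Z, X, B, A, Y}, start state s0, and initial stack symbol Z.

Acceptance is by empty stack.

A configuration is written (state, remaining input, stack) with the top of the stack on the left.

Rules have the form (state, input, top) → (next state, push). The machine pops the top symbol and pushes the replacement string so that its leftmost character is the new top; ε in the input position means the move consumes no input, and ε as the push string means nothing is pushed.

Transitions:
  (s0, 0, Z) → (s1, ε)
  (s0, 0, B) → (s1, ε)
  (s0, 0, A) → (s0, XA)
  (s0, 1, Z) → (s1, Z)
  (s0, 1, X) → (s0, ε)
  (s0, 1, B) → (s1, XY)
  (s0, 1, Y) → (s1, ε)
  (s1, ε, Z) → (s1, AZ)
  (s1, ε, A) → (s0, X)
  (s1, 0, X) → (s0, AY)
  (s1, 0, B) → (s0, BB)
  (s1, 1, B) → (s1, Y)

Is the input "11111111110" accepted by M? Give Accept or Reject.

(s0, 11111111110, Z)
  read 1, top Z: go to s1, push Z → (s1, 1111111110, Z)
  ε-move, top Z: go to s1, push AZ → (s1, 1111111110, AZ)
  ε-move, top A: go to s0, push X → (s0, 1111111110, XZ)
  read 1, top X: go to s0, push ε → (s0, 111111110, Z)
  read 1, top Z: go to s1, push Z → (s1, 11111110, Z)
  ε-move, top Z: go to s1, push AZ → (s1, 11111110, AZ)
  ε-move, top A: go to s0, push X → (s0, 11111110, XZ)
  read 1, top X: go to s0, push ε → (s0, 1111110, Z)
  read 1, top Z: go to s1, push Z → (s1, 111110, Z)
  ε-move, top Z: go to s1, push AZ → (s1, 111110, AZ)
  ε-move, top A: go to s0, push X → (s0, 111110, XZ)
  read 1, top X: go to s0, push ε → (s0, 11110, Z)
  read 1, top Z: go to s1, push Z → (s1, 1110, Z)
  ε-move, top Z: go to s1, push AZ → (s1, 1110, AZ)
  ε-move, top A: go to s0, push X → (s0, 1110, XZ)
  read 1, top X: go to s0, push ε → (s0, 110, Z)
  read 1, top Z: go to s1, push Z → (s1, 10, Z)
  ε-move, top Z: go to s1, push AZ → (s1, 10, AZ)
  ε-move, top A: go to s0, push X → (s0, 10, XZ)
  read 1, top X: go to s0, push ε → (s0, 0, Z)
  read 0, top Z: go to s1, push ε → (s1, ε, ε)
All input consumed and the stack is empty.

Accept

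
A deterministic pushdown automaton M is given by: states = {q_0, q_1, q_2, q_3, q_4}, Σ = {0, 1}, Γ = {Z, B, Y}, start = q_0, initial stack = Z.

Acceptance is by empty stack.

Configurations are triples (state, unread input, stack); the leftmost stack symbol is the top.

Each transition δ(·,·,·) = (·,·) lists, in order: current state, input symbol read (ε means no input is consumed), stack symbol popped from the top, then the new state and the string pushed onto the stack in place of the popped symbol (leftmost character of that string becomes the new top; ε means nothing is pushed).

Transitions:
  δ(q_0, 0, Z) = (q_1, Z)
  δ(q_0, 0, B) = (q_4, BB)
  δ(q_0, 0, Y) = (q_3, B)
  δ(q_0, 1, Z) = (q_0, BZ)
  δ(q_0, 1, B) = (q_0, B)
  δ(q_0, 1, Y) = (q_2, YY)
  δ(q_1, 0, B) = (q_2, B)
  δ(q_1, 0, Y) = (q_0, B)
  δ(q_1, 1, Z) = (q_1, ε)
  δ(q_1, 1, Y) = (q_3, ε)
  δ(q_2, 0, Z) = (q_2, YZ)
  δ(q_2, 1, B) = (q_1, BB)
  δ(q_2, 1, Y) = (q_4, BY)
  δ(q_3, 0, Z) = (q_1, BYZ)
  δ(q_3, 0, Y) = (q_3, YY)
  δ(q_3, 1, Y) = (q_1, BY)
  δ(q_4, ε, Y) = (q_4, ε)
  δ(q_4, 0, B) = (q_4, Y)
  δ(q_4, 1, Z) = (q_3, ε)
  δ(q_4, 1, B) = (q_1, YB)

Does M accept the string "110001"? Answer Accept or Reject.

(q_0, 110001, Z)
  read 1, top Z: go to q_0, push BZ → (q_0, 10001, BZ)
  read 1, top B: go to q_0, push B → (q_0, 0001, BZ)
  read 0, top B: go to q_4, push BB → (q_4, 001, BBZ)
  read 0, top B: go to q_4, push Y → (q_4, 01, YBZ)
  ε-move, top Y: go to q_4, push ε → (q_4, 01, BZ)
  read 0, top B: go to q_4, push Y → (q_4, 1, YZ)
  ε-move, top Y: go to q_4, push ε → (q_4, 1, Z)
  read 1, top Z: go to q_3, push ε → (q_3, ε, ε)
All input consumed and the stack is empty.

Accept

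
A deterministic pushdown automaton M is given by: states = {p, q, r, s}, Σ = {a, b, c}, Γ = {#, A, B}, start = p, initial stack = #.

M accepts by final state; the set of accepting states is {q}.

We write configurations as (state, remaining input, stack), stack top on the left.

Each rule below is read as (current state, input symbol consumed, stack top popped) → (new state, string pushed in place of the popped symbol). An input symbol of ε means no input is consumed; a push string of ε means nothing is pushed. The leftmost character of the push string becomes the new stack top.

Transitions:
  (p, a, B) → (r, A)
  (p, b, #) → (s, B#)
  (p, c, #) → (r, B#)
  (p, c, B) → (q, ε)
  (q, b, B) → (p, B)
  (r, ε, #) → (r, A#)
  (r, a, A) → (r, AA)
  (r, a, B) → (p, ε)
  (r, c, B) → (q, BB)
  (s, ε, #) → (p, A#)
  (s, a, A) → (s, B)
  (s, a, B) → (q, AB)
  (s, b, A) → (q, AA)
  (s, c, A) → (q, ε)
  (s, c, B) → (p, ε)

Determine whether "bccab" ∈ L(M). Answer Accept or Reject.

(p, bccab, #) ⊢ (s, ccab, B#) ⊢ (p, cab, #) ⊢ (r, ab, B#) ⊢ (p, b, #) ⊢ (s, ε, B#)
All input consumed; state s ∉ F and no further ε-move applies.

Reject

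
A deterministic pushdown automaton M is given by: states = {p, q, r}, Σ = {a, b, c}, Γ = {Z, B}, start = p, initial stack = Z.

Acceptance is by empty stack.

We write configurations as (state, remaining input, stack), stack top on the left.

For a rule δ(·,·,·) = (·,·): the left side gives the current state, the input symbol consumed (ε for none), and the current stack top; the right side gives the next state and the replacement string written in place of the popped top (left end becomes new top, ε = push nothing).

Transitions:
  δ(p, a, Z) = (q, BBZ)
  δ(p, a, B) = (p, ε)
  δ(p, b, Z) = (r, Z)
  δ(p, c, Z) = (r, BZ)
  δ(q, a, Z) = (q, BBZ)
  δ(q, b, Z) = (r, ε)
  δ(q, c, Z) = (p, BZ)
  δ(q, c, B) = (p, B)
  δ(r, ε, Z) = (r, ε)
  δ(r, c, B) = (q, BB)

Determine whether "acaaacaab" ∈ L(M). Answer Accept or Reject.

Accept

(p, acaaacaab, Z) ⊢ (q, caaacaab, BBZ) ⊢ (p, aaacaab, BBZ) ⊢ (p, aacaab, BZ) ⊢ (p, acaab, Z) ⊢ (q, caab, BBZ) ⊢ (p, aab, BBZ) ⊢ (p, ab, BZ) ⊢ (p, b, Z) ⊢ (r, ε, Z) ⊢ (r, ε, ε)
All input consumed and the stack is empty.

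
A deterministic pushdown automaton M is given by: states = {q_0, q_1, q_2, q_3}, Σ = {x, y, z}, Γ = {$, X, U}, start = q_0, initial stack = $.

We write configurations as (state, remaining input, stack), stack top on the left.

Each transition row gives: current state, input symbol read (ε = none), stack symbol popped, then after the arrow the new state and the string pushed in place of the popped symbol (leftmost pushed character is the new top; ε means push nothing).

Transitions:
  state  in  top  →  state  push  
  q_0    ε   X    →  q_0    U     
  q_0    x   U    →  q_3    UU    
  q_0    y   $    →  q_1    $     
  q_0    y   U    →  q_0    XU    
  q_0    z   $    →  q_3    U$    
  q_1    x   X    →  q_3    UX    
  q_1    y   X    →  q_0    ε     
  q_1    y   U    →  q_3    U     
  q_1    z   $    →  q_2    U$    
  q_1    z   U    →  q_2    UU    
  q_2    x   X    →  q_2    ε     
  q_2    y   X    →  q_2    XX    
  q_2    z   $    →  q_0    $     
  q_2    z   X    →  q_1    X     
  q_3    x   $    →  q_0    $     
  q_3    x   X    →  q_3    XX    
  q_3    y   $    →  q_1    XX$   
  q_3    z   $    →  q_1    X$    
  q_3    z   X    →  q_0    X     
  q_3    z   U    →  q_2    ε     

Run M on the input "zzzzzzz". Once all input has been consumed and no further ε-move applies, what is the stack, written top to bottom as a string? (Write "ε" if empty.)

(q_0, zzzzzzz, $)
  read z, top $: go to q_3, push U$ → (q_3, zzzzzz, U$)
  read z, top U: go to q_2, push ε → (q_2, zzzzz, $)
  read z, top $: go to q_0, push $ → (q_0, zzzz, $)
  read z, top $: go to q_3, push U$ → (q_3, zzz, U$)
  read z, top U: go to q_2, push ε → (q_2, zz, $)
  read z, top $: go to q_0, push $ → (q_0, z, $)
  read z, top $: go to q_3, push U$ → (q_3, ε, U$)
All input consumed in state q_3 with stack U$.

U$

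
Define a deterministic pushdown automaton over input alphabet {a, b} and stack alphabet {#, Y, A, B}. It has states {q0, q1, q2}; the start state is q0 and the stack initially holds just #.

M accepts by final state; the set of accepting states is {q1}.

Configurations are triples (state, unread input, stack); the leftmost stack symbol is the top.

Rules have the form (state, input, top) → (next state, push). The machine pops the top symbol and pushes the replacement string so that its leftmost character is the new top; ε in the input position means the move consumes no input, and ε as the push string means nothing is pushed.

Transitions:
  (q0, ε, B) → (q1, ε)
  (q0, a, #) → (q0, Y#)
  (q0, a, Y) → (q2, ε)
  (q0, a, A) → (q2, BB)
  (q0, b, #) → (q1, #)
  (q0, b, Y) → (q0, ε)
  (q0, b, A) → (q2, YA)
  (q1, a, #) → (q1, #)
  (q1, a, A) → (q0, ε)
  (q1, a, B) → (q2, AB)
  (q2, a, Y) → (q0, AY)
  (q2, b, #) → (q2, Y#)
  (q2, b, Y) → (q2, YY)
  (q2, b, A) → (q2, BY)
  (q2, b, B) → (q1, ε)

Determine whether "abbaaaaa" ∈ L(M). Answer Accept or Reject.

(q0, abbaaaaa, #) ⊢ (q0, bbaaaaa, Y#) ⊢ (q0, baaaaa, #) ⊢ (q1, aaaaa, #) ⊢ (q1, aaaa, #) ⊢ (q1, aaa, #) ⊢ (q1, aa, #) ⊢ (q1, a, #) ⊢ (q1, ε, #)
All input consumed; state q1 ∈ F.

Accept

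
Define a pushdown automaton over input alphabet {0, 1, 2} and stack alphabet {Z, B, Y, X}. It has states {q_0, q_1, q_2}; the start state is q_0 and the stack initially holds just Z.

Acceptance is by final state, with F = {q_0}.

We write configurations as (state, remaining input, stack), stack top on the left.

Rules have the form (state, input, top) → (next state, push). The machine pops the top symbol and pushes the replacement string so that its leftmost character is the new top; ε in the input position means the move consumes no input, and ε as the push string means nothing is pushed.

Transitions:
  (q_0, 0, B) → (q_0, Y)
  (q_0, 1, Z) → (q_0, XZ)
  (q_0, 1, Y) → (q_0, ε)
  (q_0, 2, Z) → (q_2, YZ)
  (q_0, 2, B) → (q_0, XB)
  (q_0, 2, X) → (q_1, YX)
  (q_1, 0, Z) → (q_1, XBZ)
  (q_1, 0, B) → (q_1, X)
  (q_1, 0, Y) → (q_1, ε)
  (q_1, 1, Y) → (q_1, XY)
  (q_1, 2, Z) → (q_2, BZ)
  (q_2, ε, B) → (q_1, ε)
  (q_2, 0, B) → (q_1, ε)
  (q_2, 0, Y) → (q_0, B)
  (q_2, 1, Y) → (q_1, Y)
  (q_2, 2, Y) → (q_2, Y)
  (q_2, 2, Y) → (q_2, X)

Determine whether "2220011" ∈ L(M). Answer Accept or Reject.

One accepting computation: (q_0, 2220011, Z) ⊢ (q_2, 220011, YZ) ⊢ (q_2, 20011, YZ) ⊢ (q_2, 0011, YZ) ⊢ (q_0, 011, BZ) ⊢ (q_0, 11, YZ) ⊢ (q_0, 1, Z) ⊢ (q_0, ε, XZ)
All input consumed and state q_0 ∈ F.

Accept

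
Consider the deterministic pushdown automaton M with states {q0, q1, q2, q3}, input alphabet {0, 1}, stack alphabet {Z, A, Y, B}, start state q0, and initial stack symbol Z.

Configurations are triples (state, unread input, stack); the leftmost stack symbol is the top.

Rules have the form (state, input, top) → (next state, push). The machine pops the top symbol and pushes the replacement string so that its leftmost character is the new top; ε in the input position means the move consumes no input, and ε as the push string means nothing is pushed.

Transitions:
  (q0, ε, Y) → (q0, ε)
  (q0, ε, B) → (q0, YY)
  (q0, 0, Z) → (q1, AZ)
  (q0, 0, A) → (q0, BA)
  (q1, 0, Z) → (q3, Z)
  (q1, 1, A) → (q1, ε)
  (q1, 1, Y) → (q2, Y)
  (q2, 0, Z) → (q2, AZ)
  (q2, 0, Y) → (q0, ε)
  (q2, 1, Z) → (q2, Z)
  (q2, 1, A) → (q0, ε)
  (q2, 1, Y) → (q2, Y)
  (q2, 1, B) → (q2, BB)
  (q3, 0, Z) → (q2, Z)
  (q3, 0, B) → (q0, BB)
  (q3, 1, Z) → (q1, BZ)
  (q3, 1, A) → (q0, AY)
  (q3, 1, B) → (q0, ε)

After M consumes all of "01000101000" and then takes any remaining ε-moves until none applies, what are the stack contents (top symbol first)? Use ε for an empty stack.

(q0, 01000101000, Z) ⊢ (q1, 1000101000, AZ) ⊢ (q1, 000101000, Z) ⊢ (q3, 00101000, Z) ⊢ (q2, 0101000, Z) ⊢ (q2, 101000, AZ) ⊢ (q0, 01000, Z) ⊢ (q1, 1000, AZ) ⊢ (q1, 000, Z) ⊢ (q3, 00, Z) ⊢ (q2, 0, Z) ⊢ (q2, ε, AZ)
All input consumed in state q2 with stack AZ.

AZ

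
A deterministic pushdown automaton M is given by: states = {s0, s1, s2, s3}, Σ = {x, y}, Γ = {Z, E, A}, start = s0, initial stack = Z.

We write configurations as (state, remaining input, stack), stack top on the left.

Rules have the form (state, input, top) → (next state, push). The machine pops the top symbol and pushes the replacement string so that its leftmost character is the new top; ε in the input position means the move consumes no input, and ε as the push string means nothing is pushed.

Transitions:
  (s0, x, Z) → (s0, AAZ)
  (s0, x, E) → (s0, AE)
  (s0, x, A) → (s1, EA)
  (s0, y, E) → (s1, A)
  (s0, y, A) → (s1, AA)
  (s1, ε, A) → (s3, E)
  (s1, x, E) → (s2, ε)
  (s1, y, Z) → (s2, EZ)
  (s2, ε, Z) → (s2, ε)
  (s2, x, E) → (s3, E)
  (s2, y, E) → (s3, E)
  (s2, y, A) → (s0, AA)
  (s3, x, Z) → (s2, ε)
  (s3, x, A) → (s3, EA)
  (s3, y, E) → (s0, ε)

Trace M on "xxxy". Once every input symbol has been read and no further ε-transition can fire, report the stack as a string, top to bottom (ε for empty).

AAAZ

(s0, xxxy, Z)
  read x, top Z: go to s0, push AAZ → (s0, xxy, AAZ)
  read x, top A: go to s1, push EA → (s1, xy, EAAZ)
  read x, top E: go to s2, push ε → (s2, y, AAZ)
  read y, top A: go to s0, push AA → (s0, ε, AAAZ)
All input consumed in state s0 with stack AAAZ.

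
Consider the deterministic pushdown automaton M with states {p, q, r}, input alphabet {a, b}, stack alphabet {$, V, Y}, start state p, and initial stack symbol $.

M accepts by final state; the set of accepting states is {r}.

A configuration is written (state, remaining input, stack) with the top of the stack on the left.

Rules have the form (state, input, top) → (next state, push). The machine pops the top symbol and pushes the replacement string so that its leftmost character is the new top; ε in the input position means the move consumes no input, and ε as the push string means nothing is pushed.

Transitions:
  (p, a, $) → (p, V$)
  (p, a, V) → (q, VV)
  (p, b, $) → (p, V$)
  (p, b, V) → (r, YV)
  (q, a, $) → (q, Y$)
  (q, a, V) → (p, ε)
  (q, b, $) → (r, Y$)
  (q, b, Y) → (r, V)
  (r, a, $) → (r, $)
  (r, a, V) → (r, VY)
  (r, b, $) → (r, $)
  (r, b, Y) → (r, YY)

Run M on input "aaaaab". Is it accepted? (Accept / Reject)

(p, aaaaab, $) ⊢ (p, aaaab, V$) ⊢ (q, aaab, VV$) ⊢ (p, aab, V$) ⊢ (q, ab, VV$) ⊢ (p, b, V$) ⊢ (r, ε, YV$)
All input consumed; state r ∈ F.

Accept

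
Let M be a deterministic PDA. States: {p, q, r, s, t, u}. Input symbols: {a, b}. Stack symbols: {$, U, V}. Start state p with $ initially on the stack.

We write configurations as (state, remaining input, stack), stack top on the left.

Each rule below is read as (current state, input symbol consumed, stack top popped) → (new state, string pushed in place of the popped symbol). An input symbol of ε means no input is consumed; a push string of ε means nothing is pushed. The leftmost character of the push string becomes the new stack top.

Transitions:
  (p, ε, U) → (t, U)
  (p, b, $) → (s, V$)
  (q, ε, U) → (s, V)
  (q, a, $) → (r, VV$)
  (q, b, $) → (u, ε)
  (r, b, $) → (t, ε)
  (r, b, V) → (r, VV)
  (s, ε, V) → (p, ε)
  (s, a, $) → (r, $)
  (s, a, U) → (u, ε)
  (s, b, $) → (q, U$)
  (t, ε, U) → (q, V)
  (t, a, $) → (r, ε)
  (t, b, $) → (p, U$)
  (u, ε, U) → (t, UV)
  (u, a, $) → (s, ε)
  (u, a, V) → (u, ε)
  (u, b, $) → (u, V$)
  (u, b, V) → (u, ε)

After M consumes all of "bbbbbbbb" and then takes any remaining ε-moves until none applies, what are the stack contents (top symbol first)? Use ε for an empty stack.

$

(p, bbbbbbbb, $)
  read b, top $: go to s, push V$ → (s, bbbbbbb, V$)
  ε-move, top V: go to p, push ε → (p, bbbbbbb, $)
  read b, top $: go to s, push V$ → (s, bbbbbb, V$)
  ε-move, top V: go to p, push ε → (p, bbbbbb, $)
  read b, top $: go to s, push V$ → (s, bbbbb, V$)
  ε-move, top V: go to p, push ε → (p, bbbbb, $)
  read b, top $: go to s, push V$ → (s, bbbb, V$)
  ε-move, top V: go to p, push ε → (p, bbbb, $)
  read b, top $: go to s, push V$ → (s, bbb, V$)
  ε-move, top V: go to p, push ε → (p, bbb, $)
  read b, top $: go to s, push V$ → (s, bb, V$)
  ε-move, top V: go to p, push ε → (p, bb, $)
  read b, top $: go to s, push V$ → (s, b, V$)
  ε-move, top V: go to p, push ε → (p, b, $)
  read b, top $: go to s, push V$ → (s, ε, V$)
  ε-move, top V: go to p, push ε → (p, ε, $)
All input consumed in state p with stack $.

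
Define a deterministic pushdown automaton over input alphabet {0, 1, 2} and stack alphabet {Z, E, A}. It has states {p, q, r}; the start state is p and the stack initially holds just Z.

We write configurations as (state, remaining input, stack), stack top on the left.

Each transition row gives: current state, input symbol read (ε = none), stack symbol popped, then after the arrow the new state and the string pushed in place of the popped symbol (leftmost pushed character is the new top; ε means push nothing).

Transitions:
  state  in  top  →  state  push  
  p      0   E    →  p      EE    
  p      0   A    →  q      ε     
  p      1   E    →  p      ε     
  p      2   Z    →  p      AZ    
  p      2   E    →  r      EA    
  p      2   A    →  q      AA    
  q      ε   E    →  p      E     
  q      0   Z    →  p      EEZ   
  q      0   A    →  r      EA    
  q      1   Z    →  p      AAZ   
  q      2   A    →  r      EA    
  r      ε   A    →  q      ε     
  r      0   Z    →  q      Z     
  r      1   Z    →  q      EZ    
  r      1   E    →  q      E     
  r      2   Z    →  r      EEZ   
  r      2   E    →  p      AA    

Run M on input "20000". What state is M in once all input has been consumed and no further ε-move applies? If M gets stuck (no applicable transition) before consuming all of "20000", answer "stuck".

(p, 20000, Z)
  read 2, top Z: go to p, push AZ → (p, 0000, AZ)
  read 0, top A: go to q, push ε → (q, 000, Z)
  read 0, top Z: go to p, push EEZ → (p, 00, EEZ)
  read 0, top E: go to p, push EE → (p, 0, EEEZ)
  read 0, top E: go to p, push EE → (p, ε, EEEEZ)
All input consumed; M is in state p.

p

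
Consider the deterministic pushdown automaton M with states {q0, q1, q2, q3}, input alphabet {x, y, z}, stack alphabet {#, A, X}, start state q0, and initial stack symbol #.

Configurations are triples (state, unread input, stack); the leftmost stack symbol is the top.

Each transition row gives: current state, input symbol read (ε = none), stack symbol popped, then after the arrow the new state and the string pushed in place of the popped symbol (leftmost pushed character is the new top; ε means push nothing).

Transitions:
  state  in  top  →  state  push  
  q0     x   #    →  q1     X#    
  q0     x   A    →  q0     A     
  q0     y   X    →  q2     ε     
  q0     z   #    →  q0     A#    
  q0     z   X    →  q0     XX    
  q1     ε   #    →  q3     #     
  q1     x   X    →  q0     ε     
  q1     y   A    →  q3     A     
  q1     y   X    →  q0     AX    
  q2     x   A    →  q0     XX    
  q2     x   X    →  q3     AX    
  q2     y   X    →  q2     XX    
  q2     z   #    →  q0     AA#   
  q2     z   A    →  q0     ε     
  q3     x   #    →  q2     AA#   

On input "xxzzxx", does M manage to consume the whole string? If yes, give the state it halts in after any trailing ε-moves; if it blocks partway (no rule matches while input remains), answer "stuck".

(q0, xxzzxx, #)
  read x, top #: go to q1, push X# → (q1, xzzxx, X#)
  read x, top X: go to q0, push ε → (q0, zzxx, #)
  read z, top #: go to q0, push A# → (q0, zxx, A#)
No transition for (q0, z, top A); M blocks with input zxx remaining.

stuck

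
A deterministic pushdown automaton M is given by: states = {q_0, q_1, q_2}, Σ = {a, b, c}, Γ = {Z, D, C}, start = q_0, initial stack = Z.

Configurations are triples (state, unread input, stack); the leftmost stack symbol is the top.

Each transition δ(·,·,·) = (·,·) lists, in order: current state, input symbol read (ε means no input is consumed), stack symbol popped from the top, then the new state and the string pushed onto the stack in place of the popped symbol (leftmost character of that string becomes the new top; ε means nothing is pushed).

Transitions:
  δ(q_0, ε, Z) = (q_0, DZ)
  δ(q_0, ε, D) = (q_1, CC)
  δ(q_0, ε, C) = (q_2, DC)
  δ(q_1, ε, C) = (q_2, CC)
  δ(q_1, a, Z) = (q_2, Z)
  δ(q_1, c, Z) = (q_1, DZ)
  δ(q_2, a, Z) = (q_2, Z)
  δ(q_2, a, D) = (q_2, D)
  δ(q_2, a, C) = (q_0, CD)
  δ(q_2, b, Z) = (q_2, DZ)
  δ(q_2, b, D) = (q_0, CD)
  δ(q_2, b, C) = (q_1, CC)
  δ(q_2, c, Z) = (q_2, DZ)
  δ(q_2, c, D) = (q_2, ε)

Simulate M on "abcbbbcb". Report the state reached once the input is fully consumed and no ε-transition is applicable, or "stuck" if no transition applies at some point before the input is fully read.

stuck

(q_0, abcbbbcb, Z) ⊢ (q_0, abcbbbcb, DZ) ⊢ (q_1, abcbbbcb, CCZ) ⊢ (q_2, abcbbbcb, CCCZ) ⊢ (q_0, bcbbbcb, CDCCZ) ⊢ (q_2, bcbbbcb, DCDCCZ) ⊢ (q_0, cbbbcb, CDCDCCZ) ⊢ (q_2, cbbbcb, DCDCDCCZ) ⊢ (q_2, bbbcb, CDCDCCZ) ⊢ (q_1, bbcb, CCDCDCCZ) ⊢ (q_2, bbcb, CCCDCDCCZ) ⊢ (q_1, bcb, CCCCDCDCCZ) ⊢ (q_2, bcb, CCCCCDCDCCZ) ⊢ (q_1, cb, CCCCCCDCDCCZ) ⊢ (q_2, cb, CCCCCCCDCDCCZ)
No transition for (q_2, c, top C); M blocks with input cb remaining.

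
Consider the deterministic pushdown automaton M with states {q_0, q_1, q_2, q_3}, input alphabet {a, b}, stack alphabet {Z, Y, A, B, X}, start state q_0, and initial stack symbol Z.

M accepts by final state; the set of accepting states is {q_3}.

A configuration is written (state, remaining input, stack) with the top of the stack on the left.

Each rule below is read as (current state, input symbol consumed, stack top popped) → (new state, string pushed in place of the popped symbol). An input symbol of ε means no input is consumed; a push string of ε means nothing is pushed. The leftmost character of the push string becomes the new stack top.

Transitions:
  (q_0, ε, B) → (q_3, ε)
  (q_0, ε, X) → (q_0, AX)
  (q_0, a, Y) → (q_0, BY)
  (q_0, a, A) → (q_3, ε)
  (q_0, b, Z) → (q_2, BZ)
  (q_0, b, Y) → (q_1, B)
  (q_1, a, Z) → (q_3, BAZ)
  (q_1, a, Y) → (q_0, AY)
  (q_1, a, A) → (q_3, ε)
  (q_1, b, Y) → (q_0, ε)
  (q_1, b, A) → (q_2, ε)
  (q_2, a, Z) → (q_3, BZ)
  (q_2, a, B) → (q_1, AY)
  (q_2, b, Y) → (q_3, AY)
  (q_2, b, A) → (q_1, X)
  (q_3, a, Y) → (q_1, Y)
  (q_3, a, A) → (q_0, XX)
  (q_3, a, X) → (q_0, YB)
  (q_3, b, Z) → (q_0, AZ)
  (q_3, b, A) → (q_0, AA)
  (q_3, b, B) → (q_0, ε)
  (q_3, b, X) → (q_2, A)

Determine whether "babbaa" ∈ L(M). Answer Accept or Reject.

Accept

(q_0, babbaa, Z) ⊢ (q_2, abbaa, BZ) ⊢ (q_1, bbaa, AYZ) ⊢ (q_2, baa, YZ) ⊢ (q_3, aa, AYZ) ⊢ (q_0, a, XXYZ) ⊢ (q_0, a, AXXYZ) ⊢ (q_3, ε, XXYZ)
All input consumed; state q_3 ∈ F.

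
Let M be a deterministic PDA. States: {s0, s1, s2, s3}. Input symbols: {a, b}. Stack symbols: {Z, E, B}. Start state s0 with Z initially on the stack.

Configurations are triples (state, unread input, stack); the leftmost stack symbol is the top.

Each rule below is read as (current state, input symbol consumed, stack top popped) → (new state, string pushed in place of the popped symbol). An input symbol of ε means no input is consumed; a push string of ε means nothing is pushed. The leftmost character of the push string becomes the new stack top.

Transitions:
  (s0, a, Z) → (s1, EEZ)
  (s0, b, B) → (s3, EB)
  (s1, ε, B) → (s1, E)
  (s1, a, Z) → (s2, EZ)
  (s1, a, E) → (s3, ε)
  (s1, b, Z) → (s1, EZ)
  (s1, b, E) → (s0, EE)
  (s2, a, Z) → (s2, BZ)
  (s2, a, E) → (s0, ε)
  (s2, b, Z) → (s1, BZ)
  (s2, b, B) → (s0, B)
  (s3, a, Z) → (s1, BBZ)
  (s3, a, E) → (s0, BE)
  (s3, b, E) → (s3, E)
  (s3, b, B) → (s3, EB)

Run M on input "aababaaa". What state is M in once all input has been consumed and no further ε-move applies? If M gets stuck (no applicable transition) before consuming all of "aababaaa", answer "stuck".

stuck

(s0, aababaaa, Z)
  read a, top Z: go to s1, push EEZ → (s1, ababaaa, EEZ)
  read a, top E: go to s3, push ε → (s3, babaaa, EZ)
  read b, top E: go to s3, push E → (s3, abaaa, EZ)
  read a, top E: go to s0, push BE → (s0, baaa, BEZ)
  read b, top B: go to s3, push EB → (s3, aaa, EBEZ)
  read a, top E: go to s0, push BE → (s0, aa, BEBEZ)
No transition for (s0, a, top B); M blocks with input aa remaining.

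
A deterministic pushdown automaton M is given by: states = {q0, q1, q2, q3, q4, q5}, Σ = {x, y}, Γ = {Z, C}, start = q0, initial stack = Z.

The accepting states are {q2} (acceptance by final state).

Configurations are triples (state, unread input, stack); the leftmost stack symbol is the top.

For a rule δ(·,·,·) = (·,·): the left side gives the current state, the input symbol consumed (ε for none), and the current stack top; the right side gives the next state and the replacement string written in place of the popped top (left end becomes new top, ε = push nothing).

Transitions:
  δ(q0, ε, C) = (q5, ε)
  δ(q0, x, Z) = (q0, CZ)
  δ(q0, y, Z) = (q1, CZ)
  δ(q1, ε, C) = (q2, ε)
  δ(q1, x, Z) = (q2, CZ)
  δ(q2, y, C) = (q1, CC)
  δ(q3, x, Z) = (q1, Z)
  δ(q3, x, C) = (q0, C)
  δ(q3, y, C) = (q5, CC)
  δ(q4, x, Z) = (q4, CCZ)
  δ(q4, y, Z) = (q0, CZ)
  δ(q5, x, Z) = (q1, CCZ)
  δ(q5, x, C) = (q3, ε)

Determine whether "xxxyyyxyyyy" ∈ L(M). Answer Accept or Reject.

Reject

(q0, xxxyyyxyyyy, Z) ⊢ (q0, xxyyyxyyyy, CZ) ⊢ (q5, xxyyyxyyyy, Z) ⊢ (q1, xyyyxyyyy, CCZ) ⊢ (q2, xyyyxyyyy, CZ)
No transition applies at (q2, xyyyxyyyy, CZ); input not fully consumed.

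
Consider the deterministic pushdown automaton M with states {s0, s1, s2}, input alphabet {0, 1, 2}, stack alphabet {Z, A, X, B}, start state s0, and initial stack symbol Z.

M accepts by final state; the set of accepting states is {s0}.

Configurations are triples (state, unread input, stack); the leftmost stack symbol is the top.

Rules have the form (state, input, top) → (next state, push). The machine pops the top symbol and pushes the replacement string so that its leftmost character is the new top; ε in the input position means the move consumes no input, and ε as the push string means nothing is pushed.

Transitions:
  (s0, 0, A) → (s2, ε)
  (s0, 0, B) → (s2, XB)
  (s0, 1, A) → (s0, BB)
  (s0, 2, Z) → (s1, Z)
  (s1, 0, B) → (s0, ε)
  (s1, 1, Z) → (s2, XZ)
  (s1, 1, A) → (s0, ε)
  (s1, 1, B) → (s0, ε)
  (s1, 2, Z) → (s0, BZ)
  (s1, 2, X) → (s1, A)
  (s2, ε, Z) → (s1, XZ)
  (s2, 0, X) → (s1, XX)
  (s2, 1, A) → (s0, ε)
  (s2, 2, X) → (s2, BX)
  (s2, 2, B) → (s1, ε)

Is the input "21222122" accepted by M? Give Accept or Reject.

(s0, 21222122, Z) ⊢ (s1, 1222122, Z) ⊢ (s2, 222122, XZ) ⊢ (s2, 22122, BXZ) ⊢ (s1, 2122, XZ) ⊢ (s1, 122, AZ) ⊢ (s0, 22, Z) ⊢ (s1, 2, Z) ⊢ (s0, ε, BZ)
All input consumed; state s0 ∈ F.

Accept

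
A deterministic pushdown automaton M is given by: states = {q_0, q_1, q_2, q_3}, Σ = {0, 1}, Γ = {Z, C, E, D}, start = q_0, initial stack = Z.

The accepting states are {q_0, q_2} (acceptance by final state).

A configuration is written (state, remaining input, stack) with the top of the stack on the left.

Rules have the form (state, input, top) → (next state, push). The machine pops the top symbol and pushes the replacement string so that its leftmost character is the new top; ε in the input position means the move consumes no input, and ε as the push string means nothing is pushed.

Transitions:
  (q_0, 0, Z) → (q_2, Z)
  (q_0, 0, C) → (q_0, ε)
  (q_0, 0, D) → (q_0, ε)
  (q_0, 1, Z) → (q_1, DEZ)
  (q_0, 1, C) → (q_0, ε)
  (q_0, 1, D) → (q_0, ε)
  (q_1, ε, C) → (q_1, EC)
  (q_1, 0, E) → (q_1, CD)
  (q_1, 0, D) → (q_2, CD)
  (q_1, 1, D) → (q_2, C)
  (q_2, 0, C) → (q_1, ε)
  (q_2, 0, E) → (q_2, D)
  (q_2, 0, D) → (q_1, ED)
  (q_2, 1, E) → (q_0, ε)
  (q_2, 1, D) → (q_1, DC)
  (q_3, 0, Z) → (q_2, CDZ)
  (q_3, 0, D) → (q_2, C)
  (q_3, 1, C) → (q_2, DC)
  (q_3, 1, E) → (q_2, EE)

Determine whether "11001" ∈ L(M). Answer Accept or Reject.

(q_0, 11001, Z)
  read 1, top Z: go to q_1, push DEZ → (q_1, 1001, DEZ)
  read 1, top D: go to q_2, push C → (q_2, 001, CEZ)
  read 0, top C: go to q_1, push ε → (q_1, 01, EZ)
  read 0, top E: go to q_1, push CD → (q_1, 1, CDZ)
  ε-move, top C: go to q_1, push EC → (q_1, 1, ECDZ)
No transition applies at (q_1, 1, ECDZ); input not fully consumed.

Reject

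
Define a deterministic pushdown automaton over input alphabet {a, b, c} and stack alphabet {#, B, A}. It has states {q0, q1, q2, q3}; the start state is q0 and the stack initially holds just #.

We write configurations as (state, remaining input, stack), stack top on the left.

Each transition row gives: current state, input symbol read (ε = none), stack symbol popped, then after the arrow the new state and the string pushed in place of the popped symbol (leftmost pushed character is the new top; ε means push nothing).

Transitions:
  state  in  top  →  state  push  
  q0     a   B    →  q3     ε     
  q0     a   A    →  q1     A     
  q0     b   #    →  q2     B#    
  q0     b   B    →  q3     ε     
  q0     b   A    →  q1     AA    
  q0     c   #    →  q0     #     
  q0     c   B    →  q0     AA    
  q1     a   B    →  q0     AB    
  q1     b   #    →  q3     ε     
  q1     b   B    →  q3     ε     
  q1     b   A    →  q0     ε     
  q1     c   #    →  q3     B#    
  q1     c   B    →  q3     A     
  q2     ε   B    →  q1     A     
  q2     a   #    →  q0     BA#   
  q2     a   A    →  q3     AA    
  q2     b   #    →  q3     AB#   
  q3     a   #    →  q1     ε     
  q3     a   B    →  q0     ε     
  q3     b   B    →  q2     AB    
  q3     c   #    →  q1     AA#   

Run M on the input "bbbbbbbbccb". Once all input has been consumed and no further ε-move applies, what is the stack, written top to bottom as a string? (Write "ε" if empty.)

(q0, bbbbbbbbccb, #)
  read b, top #: go to q2, push B# → (q2, bbbbbbbccb, B#)
  ε-move, top B: go to q1, push A → (q1, bbbbbbbccb, A#)
  read b, top A: go to q0, push ε → (q0, bbbbbbccb, #)
  read b, top #: go to q2, push B# → (q2, bbbbbccb, B#)
  ε-move, top B: go to q1, push A → (q1, bbbbbccb, A#)
  read b, top A: go to q0, push ε → (q0, bbbbccb, #)
  read b, top #: go to q2, push B# → (q2, bbbccb, B#)
  ε-move, top B: go to q1, push A → (q1, bbbccb, A#)
  read b, top A: go to q0, push ε → (q0, bbccb, #)
  read b, top #: go to q2, push B# → (q2, bccb, B#)
  ε-move, top B: go to q1, push A → (q1, bccb, A#)
  read b, top A: go to q0, push ε → (q0, ccb, #)
  read c, top #: go to q0, push # → (q0, cb, #)
  read c, top #: go to q0, push # → (q0, b, #)
  read b, top #: go to q2, push B# → (q2, ε, B#)
  ε-move, top B: go to q1, push A → (q1, ε, A#)
All input consumed in state q1 with stack A#.

A#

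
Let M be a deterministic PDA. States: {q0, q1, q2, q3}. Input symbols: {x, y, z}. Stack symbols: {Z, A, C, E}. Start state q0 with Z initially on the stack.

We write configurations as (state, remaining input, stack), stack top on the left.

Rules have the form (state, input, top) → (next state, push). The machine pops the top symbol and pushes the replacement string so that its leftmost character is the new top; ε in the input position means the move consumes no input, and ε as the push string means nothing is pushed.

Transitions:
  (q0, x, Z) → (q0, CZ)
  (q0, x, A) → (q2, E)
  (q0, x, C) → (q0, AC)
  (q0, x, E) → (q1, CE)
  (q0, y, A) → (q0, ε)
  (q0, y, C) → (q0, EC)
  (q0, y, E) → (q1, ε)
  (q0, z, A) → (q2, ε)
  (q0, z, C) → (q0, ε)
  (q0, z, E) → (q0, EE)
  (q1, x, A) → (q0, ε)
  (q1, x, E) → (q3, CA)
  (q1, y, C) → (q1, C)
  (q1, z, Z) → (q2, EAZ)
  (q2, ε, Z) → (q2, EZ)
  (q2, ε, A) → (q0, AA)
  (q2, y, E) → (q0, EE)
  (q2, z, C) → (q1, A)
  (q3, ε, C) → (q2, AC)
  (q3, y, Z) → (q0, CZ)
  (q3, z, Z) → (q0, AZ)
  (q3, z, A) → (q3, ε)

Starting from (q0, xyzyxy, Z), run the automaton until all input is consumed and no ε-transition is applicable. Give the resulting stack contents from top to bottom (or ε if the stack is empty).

(q0, xyzyxy, Z)
  read x, top Z: go to q0, push CZ → (q0, yzyxy, CZ)
  read y, top C: go to q0, push EC → (q0, zyxy, ECZ)
  read z, top E: go to q0, push EE → (q0, yxy, EECZ)
  read y, top E: go to q1, push ε → (q1, xy, ECZ)
  read x, top E: go to q3, push CA → (q3, y, CACZ)
  ε-move, top C: go to q2, push AC → (q2, y, ACACZ)
  ε-move, top A: go to q0, push AA → (q0, y, AACACZ)
  read y, top A: go to q0, push ε → (q0, ε, ACACZ)
All input consumed in state q0 with stack ACACZ.

ACACZ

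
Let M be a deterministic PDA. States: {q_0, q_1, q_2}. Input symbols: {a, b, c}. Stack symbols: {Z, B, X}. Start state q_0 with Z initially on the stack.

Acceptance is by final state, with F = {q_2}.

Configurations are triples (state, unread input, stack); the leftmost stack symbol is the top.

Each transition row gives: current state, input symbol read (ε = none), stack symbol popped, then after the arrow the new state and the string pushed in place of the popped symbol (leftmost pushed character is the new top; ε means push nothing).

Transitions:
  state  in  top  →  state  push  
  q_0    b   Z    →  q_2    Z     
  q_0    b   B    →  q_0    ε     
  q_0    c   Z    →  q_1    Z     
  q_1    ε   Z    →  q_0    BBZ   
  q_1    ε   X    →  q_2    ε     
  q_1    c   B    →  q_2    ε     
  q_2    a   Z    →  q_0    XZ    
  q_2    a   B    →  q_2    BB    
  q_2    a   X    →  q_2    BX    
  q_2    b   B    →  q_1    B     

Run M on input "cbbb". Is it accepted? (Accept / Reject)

(q_0, cbbb, Z)
  read c, top Z: go to q_1, push Z → (q_1, bbb, Z)
  ε-move, top Z: go to q_0, push BBZ → (q_0, bbb, BBZ)
  read b, top B: go to q_0, push ε → (q_0, bb, BZ)
  read b, top B: go to q_0, push ε → (q_0, b, Z)
  read b, top Z: go to q_2, push Z → (q_2, ε, Z)
All input consumed; state q_2 ∈ F.

Accept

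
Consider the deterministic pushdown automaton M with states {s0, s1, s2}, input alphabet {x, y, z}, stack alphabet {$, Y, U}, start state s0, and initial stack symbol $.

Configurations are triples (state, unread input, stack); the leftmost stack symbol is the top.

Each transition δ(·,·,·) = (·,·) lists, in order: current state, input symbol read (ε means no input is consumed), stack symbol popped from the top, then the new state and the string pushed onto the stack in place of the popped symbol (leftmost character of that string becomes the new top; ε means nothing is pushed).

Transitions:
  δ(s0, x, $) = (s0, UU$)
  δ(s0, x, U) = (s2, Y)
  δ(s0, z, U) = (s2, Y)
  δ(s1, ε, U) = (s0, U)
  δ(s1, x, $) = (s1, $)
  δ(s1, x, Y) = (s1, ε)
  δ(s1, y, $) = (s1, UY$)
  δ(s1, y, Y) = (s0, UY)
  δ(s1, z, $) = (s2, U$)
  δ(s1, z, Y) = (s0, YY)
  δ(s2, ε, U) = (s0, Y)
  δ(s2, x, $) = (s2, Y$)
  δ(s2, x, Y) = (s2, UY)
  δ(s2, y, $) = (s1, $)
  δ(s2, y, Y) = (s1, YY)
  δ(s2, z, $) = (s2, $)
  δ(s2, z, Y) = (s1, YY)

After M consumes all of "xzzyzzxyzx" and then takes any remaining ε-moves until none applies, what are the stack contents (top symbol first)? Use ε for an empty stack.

YYYYYU$

(s0, xzzyzzxyzx, $)
  read x, top $: go to s0, push UU$ → (s0, zzyzzxyzx, UU$)
  read z, top U: go to s2, push Y → (s2, zyzzxyzx, YU$)
  read z, top Y: go to s1, push YY → (s1, yzzxyzx, YYU$)
  read y, top Y: go to s0, push UY → (s0, zzxyzx, UYYU$)
  read z, top U: go to s2, push Y → (s2, zxyzx, YYYU$)
  read z, top Y: go to s1, push YY → (s1, xyzx, YYYYU$)
  read x, top Y: go to s1, push ε → (s1, yzx, YYYU$)
  read y, top Y: go to s0, push UY → (s0, zx, UYYYU$)
  read z, top U: go to s2, push Y → (s2, x, YYYYU$)
  read x, top Y: go to s2, push UY → (s2, ε, UYYYYU$)
  ε-move, top U: go to s0, push Y → (s0, ε, YYYYYU$)
All input consumed in state s0 with stack YYYYYU$.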